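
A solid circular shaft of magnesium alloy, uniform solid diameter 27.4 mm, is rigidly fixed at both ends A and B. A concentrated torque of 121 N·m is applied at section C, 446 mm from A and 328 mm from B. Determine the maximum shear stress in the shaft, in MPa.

With uniform GJ and both ends fixed, compatibility θ_AC = θ_CB gives T_A·a = T_B·b, together with T_A + T_B = T₀.
T_A = T₀·b/(a+b) = 121.0·328/774.0 = 51.28 N·m; T_B = 69.72 N·m.
τ in each portion: τ_AC = 1.27×10^7 Pa, τ_CB = 1.73×10^7 Pa; maximum is in CB.
τ_max = T_CB·r/J = 69.72·0.0137/5.53×10^-8 = 1.726×10^7 Pa.

17.3 MPa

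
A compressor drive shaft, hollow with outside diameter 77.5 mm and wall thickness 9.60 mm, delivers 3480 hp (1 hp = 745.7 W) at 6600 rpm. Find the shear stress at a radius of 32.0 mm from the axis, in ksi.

ω = 2π·6600/60 = 691.2 rad/s, so T = P/ω = 3480×745.7 / 691.2 = 3755 N·m.
J = π(d_o⁴ − d_i⁴)/32 = π(0.0775⁴ − 0.0583⁴)/32 = 2.407×10^-6 m⁴.
Shear stress varies linearly with radius: τ = T·r/J = 3755 × 0.0320 / 2.407×10^-6 = 4.991×10^7 Pa.

7.24 ksi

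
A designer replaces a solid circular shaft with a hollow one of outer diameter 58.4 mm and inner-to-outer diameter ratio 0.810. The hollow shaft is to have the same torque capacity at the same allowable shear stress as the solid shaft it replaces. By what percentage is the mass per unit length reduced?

Equal τ_max and T ⇒ the solid shaft needs d_s³ = d_o³(1−k⁴), so d_s = 58.4·(1−0.810⁴)^(1/3) = 48.41 mm.
Area ratio A_h/A_s = d_o²(1−k²)/d_s² = (1−k²)/(1−k⁴)^(2/3) = 0.5005.
Mass saving = 1 − 0.5005 = 49.9 %.

49.9 %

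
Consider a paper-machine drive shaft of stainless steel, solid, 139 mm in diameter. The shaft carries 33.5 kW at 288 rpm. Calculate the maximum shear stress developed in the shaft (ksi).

ω = 2π·288/60 = 30.16 rad/s, so T = P/ω = 33.5×10³ / 30.16 = 1111 N·m.
J = πd⁴/32 = π(0.139)⁴/32 = 3.665×10^-5 m⁴.
τ_max = T·r/J = 1111 × 0.0695 / 3.665×10^-5 = 2.106×10^6 Pa.

0.306 ksi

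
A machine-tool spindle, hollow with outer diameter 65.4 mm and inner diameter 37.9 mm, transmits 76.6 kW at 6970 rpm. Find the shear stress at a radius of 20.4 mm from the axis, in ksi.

ω = 2π·6970/60 = 729.9 rad/s, so T = P/ω = 76.6×10³ / 729.9 = 104.9 N·m.
J = π(d_o⁴ − d_i⁴)/32 = π(0.0654⁴ − 0.0379⁴)/32 = 1.593×10^-6 m⁴.
Shear stress varies linearly with radius: τ = T·r/J = 104.9 × 0.0204 / 1.593×10^-6 = 1.344×10^6 Pa.

0.195 ksi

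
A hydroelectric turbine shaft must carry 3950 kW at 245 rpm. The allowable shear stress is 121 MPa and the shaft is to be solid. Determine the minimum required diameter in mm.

ω = 2π·245/60 = 25.66 rad/s, so T = P/ω = 3950×10³ / 25.66 = 154000 N·m.
For a solid shaft τ_max = 16T/(πd³), so d = (16T/(π τ_allow))^(1/3) = (16·154000/(π·1.21×10^8))^(1/3) = 0.1864 m.

186 mm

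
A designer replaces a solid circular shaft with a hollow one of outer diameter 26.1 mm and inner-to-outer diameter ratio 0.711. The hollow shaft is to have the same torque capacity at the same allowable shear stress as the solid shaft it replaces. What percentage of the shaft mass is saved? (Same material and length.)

39.8 %

Equal τ_max and T ⇒ the solid shaft needs d_s³ = d_o³(1−k⁴), so d_s = 26.1·(1−0.711⁴)^(1/3) = 23.65 mm.
Area ratio A_h/A_s = d_o²(1−k²)/d_s² = (1−k²)/(1−k⁴)^(2/3) = 0.6020.
Mass saving = 1 − 0.6020 = 39.8 %.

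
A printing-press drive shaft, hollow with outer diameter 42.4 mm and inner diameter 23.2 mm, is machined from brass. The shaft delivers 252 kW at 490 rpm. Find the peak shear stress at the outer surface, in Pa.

3.60e8 Pa

ω = 2π·490/60 = 51.31 rad/s, so T = P/ω = 252×10³ / 51.31 = 4911 N·m.
J = π(d_o⁴ − d_i⁴)/32 = π(0.0424⁴ − 0.0232⁴)/32 = 2.889×10^-7 m⁴.
τ_max = T·r/J = 4911 × 0.0212 / 2.889×10^-7 = 3.604×10^8 Pa.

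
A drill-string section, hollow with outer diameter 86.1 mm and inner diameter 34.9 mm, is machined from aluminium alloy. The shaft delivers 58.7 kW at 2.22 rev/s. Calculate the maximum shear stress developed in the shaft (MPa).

34.5 MPa

ω = 2π·2.22 = 13.95 rad/s, so T = P/ω = 58.7×10³ / 13.95 = 4208 N·m.
J = π(d_o⁴ − d_i⁴)/32 = π(0.0861⁴ − 0.0349⁴)/32 = 5.250×10^-6 m⁴.
τ_max = T·r/J = 4208 × 0.0430 / 5.250×10^-6 = 3.451×10^7 Pa.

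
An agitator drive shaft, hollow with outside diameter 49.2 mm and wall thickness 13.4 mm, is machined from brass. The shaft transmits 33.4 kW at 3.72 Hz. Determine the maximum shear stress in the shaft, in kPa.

ω = 2π·3.72 = 23.37 rad/s, so T = P/ω = 33.4×10³ / 23.37 = 1429 N·m.
J = π(d_o⁴ − d_i⁴)/32 = π(0.0492⁴ − 0.0224⁴)/32 = 5.505×10^-7 m⁴.
τ_max = T·r/J = 1429 × 0.0246 / 5.505×10^-7 = 6.385×10^7 Pa.

63900 kPa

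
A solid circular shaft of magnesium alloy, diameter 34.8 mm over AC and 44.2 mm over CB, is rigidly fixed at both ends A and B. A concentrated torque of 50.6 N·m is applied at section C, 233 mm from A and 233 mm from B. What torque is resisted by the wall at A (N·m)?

Compatibility: T_A·a/J_AC = T_B·b/J_CB with T_A + T_B = T₀.
J_AC = 1.44×10^-7 m⁴, J_CB = 3.75×10^-7 m⁴, so T_A = T₀·(J_AC/a)/((J_AC/a)+(J_CB/b)) = 14.05 N·m, T_B = 36.55 N·m.

14.0 N·m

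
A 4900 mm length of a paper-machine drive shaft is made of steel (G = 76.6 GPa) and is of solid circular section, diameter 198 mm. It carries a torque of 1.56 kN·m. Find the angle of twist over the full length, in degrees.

J = πd⁴/32 = π(0.198)⁴/32 = 1.509×10^-4 m⁴.
θ = T·L/(G·J) = 1560 × 4.90 / (76.6×10⁹ × 1.509×10^-4) = 6.613×10^-4 rad.

0.0379°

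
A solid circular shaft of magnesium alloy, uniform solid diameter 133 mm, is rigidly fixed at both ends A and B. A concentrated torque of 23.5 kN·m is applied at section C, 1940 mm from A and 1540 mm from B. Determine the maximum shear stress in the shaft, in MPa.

With uniform GJ and both ends fixed, compatibility θ_AC = θ_CB gives T_A·a = T_B·b, together with T_A + T_B = T₀.
T_A = T₀·b/(a+b) = 23500·1540/3480 = 10400 N·m; T_B = 13100 N·m.
τ in each portion: τ_AC = 2.25×10^7 Pa, τ_CB = 2.84×10^7 Pa; maximum is in CB.
τ_max = T_CB·r/J = 13100·0.0665/3.07×10^-5 = 2.836×10^7 Pa.

28.4 MPa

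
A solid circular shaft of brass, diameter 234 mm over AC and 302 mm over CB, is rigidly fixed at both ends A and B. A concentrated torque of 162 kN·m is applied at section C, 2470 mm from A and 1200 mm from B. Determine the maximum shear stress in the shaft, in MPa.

Compatibility: T_A·a/J_AC = T_B·b/J_CB with T_A + T_B = T₀.
J_AC = 2.94×10^-4 m⁴, J_CB = 8.17×10^-4 m⁴, so T_A = T₀·(J_AC/a)/((J_AC/a)+(J_CB/b)) = 24140 N·m, T_B = 137900 N·m.
τ in each portion: τ_AC = 9.60×10^6 Pa, τ_CB = 2.55×10^7 Pa; maximum is in CB.
τ_max = T_CB·r/J = 137900·0.151/8.17×10^-4 = 2.549×10^7 Pa.

25.5 MPa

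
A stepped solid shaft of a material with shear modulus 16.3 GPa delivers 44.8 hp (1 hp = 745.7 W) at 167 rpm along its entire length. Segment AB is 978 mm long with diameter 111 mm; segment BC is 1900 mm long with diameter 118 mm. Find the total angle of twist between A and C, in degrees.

ω = 2π·167/60 = 17.49 rad/s, so T = P/ω = 44.8×745.7 / 17.49 = 1910 N·m.
J_AB = π(0.111)⁴/32 = 1.49×10^-5 m⁴; J_BC = π(0.118)⁴/32 = 1.90×10^-5 m⁴.
θ = (T/G)·Σ L_i/J_i = (1910/16.3×10⁹)·(0.978/1.49×10^-5 + 1.90/1.90×10^-5) = 0.01939 rad.

1.11°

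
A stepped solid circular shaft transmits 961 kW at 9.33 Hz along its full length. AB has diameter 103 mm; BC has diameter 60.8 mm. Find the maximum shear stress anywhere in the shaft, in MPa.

ω = 2π·9.33 = 58.62 rad/s, so T = P/ω = 961×10³ / 58.62 = 16390 N·m.
Under the same torque, τ_max = 16T/(πd³) is largest where d is smallest — segment BC (d = 60.8 mm).
τ_max = 16·16390/(π·(0.0608)³) = 3.715×10^8 Pa.

371 MPa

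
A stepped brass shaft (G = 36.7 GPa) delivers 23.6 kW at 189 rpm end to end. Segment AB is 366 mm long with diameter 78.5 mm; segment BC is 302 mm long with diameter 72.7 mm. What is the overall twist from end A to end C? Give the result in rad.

0.00677 rad

ω = 2π·189/60 = 19.79 rad/s, so T = P/ω = 23.6×10³ / 19.79 = 1192 N·m.
J_AB = π(0.0785)⁴/32 = 3.73×10^-6 m⁴; J_BC = π(0.0727)⁴/32 = 2.74×10^-6 m⁴.
θ = (T/G)·Σ L_i/J_i = (1192/36.7×10⁹)·(0.366/3.73×10^-6 + 0.302/2.74×10^-6) = 6.768×10^-3 rad.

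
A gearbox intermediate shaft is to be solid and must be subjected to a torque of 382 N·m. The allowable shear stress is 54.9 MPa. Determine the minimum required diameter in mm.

32.8 mm

For a solid shaft τ_max = 16T/(πd³), so d = (16T/(π τ_allow))^(1/3) = (16·382.0/(π·5.49×10^7))^(1/3) = 0.03285 m.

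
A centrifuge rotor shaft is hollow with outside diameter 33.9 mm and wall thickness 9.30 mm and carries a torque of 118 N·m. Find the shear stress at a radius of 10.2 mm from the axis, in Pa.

9.68e6 Pa

J = π(d_o⁴ − d_i⁴)/32 = π(0.0339⁴ − 0.0153⁴)/32 = 1.243×10^-7 m⁴.
Shear stress varies linearly with radius: τ = T·r/J = 118.0 × 0.0102 / 1.243×10^-7 = 9.685×10^6 Pa.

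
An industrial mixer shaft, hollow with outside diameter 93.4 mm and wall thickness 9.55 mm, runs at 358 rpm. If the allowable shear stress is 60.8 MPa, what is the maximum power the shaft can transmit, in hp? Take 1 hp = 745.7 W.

293 hp

J = π(d_o⁴ − d_i⁴)/32 = π(0.0934⁴ − 0.0743⁴)/32 = 4.479×10^-6 m⁴.
T_max = τ_allow·J/r = 6.08×10^7 × 4.479×10^-6 / 0.0467 = 5832 N·m.
ω = 2π·358/60 = 37.49 rad/s, so P_max = T_max·ω = 2.186×10^5 W.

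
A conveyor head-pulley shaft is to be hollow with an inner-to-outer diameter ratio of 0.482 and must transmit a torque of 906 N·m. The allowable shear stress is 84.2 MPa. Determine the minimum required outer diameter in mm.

38.7 mm

For a hollow shaft with d_i/d_o = 0.482: τ_max = 16T/(π d_o³ (1−k⁴)), so d_o = [16T/(π τ_allow (1−k⁴))]^(1/3) = [16·906.0/(π·8.42×10^7·0.9460)]^(1/3) = 0.03869 m.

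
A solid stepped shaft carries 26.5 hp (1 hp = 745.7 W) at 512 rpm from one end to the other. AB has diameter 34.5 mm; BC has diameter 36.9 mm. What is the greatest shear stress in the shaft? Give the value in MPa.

45.7 MPa

ω = 2π·512/60 = 53.62 rad/s, so T = P/ω = 26.5×745.7 / 53.62 = 368.6 N·m.
Under the same torque, τ_max = 16T/(πd³) is largest where d is smallest — segment AB (d = 34.5 mm).
τ_max = 16·368.6/(π·(0.0345)³) = 4.571×10^7 Pa.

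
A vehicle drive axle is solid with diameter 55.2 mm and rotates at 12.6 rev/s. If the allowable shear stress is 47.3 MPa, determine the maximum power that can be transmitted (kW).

124 kW

J = πd⁴/32 = π(0.0552)⁴/32 = 9.115×10^-7 m⁴.
T_max = τ_allow·J/r = 4.73×10^7 × 9.115×10^-7 / 0.0276 = 1562 N·m.
ω = 2π·12.6 = 79.17 rad/s, so P_max = T_max·ω = 1.237×10^5 W.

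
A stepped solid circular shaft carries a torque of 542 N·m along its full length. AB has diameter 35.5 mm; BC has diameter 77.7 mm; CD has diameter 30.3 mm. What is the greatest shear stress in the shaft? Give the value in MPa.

Under the same torque, τ_max = 16T/(πd³) is largest where d is smallest — segment CD (d = 30.3 mm).
τ_max = 16·542.0/(π·(0.0303)³) = 9.923×10^7 Pa.

99.2 MPa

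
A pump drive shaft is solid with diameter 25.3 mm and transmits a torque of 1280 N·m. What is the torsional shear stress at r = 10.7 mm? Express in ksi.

J = πd⁴/32 = π(0.0253)⁴/32 = 4.022×10^-8 m⁴.
Shear stress varies linearly with radius: τ = T·r/J = 1280 × 0.0107 / 4.022×10^-8 = 3.405×10^8 Pa.

49.4 ksi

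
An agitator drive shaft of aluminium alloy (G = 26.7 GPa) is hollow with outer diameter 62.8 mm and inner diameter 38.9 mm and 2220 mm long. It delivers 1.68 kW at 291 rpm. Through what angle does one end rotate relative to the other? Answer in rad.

0.00352 rad

ω = 2π·291/60 = 30.47 rad/s, so T = P/ω = 1.68×10³ / 30.47 = 55.13 N·m.
J = π(d_o⁴ − d_i⁴)/32 = π(0.0628⁴ − 0.0389⁴)/32 = 1.302×10^-6 m⁴.
θ = T·L/(G·J) = 55.13 × 2.22 / (26.7×10⁹ × 1.302×10^-6) = 3.520×10^-3 rad.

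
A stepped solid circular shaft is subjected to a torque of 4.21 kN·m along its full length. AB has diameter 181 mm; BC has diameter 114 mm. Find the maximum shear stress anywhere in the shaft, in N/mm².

Under the same torque, τ_max = 16T/(πd³) is largest where d is smallest — segment BC (d = 114 mm).
τ_max = 16·4210/(π·(0.114)³) = 1.447×10^7 Pa.

14.5 N/mm²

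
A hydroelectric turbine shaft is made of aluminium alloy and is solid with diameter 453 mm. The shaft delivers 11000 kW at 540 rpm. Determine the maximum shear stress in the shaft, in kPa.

10700 kPa

ω = 2π·540/60 = 56.55 rad/s, so T = P/ω = 11000×10³ / 56.55 = 194500 N·m.
J = πd⁴/32 = π(0.453)⁴/32 = 4.134×10^-3 m⁴.
τ_max = T·r/J = 194500 × 0.227 / 4.134×10^-3 = 1.066×10^7 Pa.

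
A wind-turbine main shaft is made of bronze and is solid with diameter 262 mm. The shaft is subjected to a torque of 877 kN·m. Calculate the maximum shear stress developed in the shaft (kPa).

J = πd⁴/32 = π(0.262)⁴/32 = 4.626×10^-4 m⁴.
τ_max = T·r/J = 877000 × 0.131 / 4.626×10^-4 = 2.484×10^8 Pa.

248000 kPa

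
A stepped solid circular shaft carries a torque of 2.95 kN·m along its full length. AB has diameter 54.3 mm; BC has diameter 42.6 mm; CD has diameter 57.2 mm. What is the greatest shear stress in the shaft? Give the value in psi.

28200 psi

Under the same torque, τ_max = 16T/(πd³) is largest where d is smallest — segment BC (d = 42.6 mm).
τ_max = 16·2950/(π·(0.0426)³) = 1.943×10^8 Pa.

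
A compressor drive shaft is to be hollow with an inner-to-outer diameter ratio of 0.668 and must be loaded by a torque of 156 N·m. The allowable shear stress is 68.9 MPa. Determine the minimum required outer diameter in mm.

For a hollow shaft with d_i/d_o = 0.668: τ_max = 16T/(π d_o³ (1−k⁴)), so d_o = [16T/(π τ_allow (1−k⁴))]^(1/3) = [16·156.0/(π·6.89×10^7·0.8009)]^(1/3) = 0.02433 m.

24.3 mm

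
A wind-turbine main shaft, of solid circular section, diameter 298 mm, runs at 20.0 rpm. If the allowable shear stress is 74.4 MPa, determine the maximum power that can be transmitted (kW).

J = πd⁴/32 = π(0.298)⁴/32 = 7.742×10^-4 m⁴.
T_max = τ_allow·J/r = 7.44×10^7 × 7.742×10^-4 / 0.149 = 386600 N·m.
ω = 2π·20.0/60 = 2.094 rad/s, so P_max = T_max·ω = 8.097×10^5 W.

810 kW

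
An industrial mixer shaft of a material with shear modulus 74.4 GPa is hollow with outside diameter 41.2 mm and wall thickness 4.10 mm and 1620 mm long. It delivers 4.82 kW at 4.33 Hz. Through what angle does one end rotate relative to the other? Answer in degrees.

1.33°

ω = 2π·4.33 = 27.21 rad/s, so T = P/ω = 4.82×10³ / 27.21 = 177.2 N·m.
J = π(d_o⁴ − d_i⁴)/32 = π(0.0412⁴ − 0.0330⁴)/32 = 1.664×10^-7 m⁴.
θ = T·L/(G·J) = 177.2 × 1.62 / (74.4×10⁹ × 1.664×10^-7) = 0.02318 rad.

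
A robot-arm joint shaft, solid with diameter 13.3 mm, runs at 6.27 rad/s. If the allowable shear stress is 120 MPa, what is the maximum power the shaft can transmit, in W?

348 W

J = πd⁴/32 = π(0.0133)⁴/32 = 3.072×10^-9 m⁴.
T_max = τ_allow·J/r = 1.20×10^8 × 3.072×10^-9 / 0.00665 = 55.43 N·m.
ω = 6.27 rad/s, so P_max = T_max·ω = 347.6 W.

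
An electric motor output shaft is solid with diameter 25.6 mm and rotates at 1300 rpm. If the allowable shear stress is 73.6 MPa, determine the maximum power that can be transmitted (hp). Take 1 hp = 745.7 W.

44.3 hp

J = πd⁴/32 = π(0.0256)⁴/32 = 4.217×10^-8 m⁴.
T_max = τ_allow·J/r = 7.36×10^7 × 4.217×10^-8 / 0.0128 = 242.5 N·m.
ω = 2π·1300/60 = 136.1 rad/s, so P_max = T_max·ω = 3.301×10^4 W.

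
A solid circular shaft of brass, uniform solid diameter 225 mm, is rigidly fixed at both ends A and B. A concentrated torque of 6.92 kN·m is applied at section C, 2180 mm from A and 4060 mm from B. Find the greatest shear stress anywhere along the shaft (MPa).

With uniform GJ and both ends fixed, compatibility θ_AC = θ_CB gives T_A·a = T_B·b, together with T_A + T_B = T₀.
T_A = T₀·b/(a+b) = 6920·4060/6240 = 4502 N·m; T_B = 2418 N·m.
τ in each portion: τ_AC = 2.01×10^6 Pa, τ_CB = 1.08×10^6 Pa; maximum is in AC.
τ_max = T_AC·r/J = 4502·0.113/2.52×10^-4 = 2.013×10^6 Pa.

2.01 MPa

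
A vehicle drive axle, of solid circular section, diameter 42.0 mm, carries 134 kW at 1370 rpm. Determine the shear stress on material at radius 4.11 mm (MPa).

ω = 2π·1370/60 = 143.5 rad/s, so T = P/ω = 134×10³ / 143.5 = 934.0 N·m.
J = πd⁴/32 = π(0.0420)⁴/32 = 3.055×10^-7 m⁴.
Shear stress varies linearly with radius: τ = T·r/J = 934.0 × 0.00411 / 3.055×10^-7 = 1.257×10^7 Pa.

12.6 MPa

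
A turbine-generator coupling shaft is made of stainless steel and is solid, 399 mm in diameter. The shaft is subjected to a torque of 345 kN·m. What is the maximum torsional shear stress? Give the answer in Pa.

2.77e7 Pa

J = πd⁴/32 = π(0.399)⁴/32 = 2.488×10^-3 m⁴.
τ_max = T·r/J = 345000 × 0.200 / 2.488×10^-3 = 2.766×10^7 Pa.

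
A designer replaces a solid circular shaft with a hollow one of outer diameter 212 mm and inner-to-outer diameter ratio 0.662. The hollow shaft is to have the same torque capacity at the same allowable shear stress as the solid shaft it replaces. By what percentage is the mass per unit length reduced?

Equal τ_max and T ⇒ the solid shaft needs d_s³ = d_o³(1−k⁴), so d_s = 212·(1−0.662⁴)^(1/3) = 197.5 mm.
Area ratio A_h/A_s = d_o²(1−k²)/d_s² = (1−k²)/(1−k⁴)^(2/3) = 0.6476.
Mass saving = 1 − 0.6476 = 35.2 %.

35.2 %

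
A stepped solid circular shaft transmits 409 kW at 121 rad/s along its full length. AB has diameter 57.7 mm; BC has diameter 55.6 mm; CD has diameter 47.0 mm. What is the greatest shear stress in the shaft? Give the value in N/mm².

166 N/mm²

ω = 121 rad/s, so T = P/ω = 409×10³ / 121.0 = 3380 N·m.
Under the same torque, τ_max = 16T/(πd³) is largest where d is smallest — segment CD (d = 47.0 mm).
τ_max = 16·3380/(π·(0.0470)³) = 1.658×10^8 Pa.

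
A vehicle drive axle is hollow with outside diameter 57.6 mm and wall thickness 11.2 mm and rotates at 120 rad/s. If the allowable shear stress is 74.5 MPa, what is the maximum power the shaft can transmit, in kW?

J = π(d_o⁴ − d_i⁴)/32 = π(0.0576⁴ − 0.0352⁴)/32 = 9.299×10^-7 m⁴.
T_max = τ_allow·J/r = 7.45×10^7 × 9.299×10^-7 / 0.0288 = 2406 N·m.
ω = 120 rad/s, so P_max = T_max·ω = 2.887×10^5 W.

289 kW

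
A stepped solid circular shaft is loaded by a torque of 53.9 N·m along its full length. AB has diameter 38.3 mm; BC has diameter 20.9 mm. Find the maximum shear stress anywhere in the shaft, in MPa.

30.1 MPa

Under the same torque, τ_max = 16T/(πd³) is largest where d is smallest — segment BC (d = 20.9 mm).
τ_max = 16·53.90/(π·(0.0209)³) = 3.007×10^7 Pa.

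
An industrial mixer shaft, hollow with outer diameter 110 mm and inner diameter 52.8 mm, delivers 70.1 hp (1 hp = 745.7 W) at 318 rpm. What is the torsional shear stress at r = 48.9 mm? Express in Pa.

5.64e6 Pa

ω = 2π·318/60 = 33.30 rad/s, so T = P/ω = 70.1×745.7 / 33.30 = 1570 N·m.
J = π(d_o⁴ − d_i⁴)/32 = π(0.110⁴ − 0.0528⁴)/32 = 1.361×10^-5 m⁴.
Shear stress varies linearly with radius: τ = T·r/J = 1570 × 0.0489 / 1.361×10^-5 = 5.640×10^6 Pa.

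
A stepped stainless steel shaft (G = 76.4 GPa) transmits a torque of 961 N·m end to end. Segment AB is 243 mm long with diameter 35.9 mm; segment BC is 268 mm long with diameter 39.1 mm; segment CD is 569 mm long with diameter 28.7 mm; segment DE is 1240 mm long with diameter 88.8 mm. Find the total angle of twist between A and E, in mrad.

J_AB = π(0.0359)⁴/32 = 1.63×10^-7 m⁴; J_BC = π(0.0391)⁴/32 = 2.29×10^-7 m⁴; J_CD = π(0.0287)⁴/32 = 6.66×10^-8 m⁴; J_DE = π(0.0888)⁴/32 = 6.10×10^-6 m⁴.
θ = (T/G)·Σ L_i/J_i = (961.0/76.4×10⁹)·(0.243/1.63×10^-7 + 0.268/2.29×10^-7 + 0.569/6.66×10^-8 + 1.24/6.10×10^-6) = 0.1434 rad.

143 mrad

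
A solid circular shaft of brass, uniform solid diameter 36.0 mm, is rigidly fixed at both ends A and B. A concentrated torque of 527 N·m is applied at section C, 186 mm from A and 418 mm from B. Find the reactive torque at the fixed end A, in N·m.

365 N·m

With uniform GJ and both ends fixed, compatibility θ_AC = θ_CB gives T_A·a = T_B·b, together with T_A + T_B = T₀.
T_A = T₀·b/(a+b) = 527.0·418/604.0 = 364.7 N·m; T_B = 162.3 N·m.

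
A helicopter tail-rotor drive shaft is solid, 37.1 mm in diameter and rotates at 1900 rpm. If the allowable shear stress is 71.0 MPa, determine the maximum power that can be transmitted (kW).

142 kW

J = πd⁴/32 = π(0.0371)⁴/32 = 1.860×10^-7 m⁴.
T_max = τ_allow·J/r = 7.10×10^7 × 1.860×10^-7 / 0.0186 = 711.9 N·m.
ω = 2π·1900/60 = 199.0 rad/s, so P_max = T_max·ω = 1.416×10^5 W.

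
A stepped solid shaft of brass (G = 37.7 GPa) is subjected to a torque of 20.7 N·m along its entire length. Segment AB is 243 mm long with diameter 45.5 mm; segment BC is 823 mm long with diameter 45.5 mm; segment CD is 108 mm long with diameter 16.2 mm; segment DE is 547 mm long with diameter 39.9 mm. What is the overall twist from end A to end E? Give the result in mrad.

11.4 mrad

J_AB = π(0.0455)⁴/32 = 4.21×10^-7 m⁴; J_BC = π(0.0455)⁴/32 = 4.21×10^-7 m⁴; J_CD = π(0.0162)⁴/32 = 6.76×10^-9 m⁴; J_DE = π(0.0399)⁴/32 = 2.49×10^-7 m⁴.
θ = (T/G)·Σ L_i/J_i = (20.70/37.7×10⁹)·(0.243/4.21×10^-7 + 0.823/4.21×10^-7 + 0.108/6.76×10^-9 + 0.547/2.49×10^-7) = 0.01137 rad.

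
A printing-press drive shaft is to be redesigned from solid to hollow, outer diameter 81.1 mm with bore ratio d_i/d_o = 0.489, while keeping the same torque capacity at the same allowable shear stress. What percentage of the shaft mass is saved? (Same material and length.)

20.9 %

Equal τ_max and T ⇒ the solid shaft needs d_s³ = d_o³(1−k⁴), so d_s = 81.1·(1−0.489⁴)^(1/3) = 79.52 mm.
Area ratio A_h/A_s = d_o²(1−k²)/d_s² = (1−k²)/(1−k⁴)^(2/3) = 0.7913.
Mass saving = 1 − 0.7913 = 20.9 %.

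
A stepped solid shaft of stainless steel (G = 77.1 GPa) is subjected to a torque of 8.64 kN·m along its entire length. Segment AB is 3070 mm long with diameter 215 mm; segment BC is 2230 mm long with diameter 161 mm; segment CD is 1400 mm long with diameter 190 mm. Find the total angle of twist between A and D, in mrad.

J_AB = π(0.215)⁴/32 = 2.10×10^-4 m⁴; J_BC = π(0.161)⁴/32 = 6.60×10^-5 m⁴; J_CD = π(0.190)⁴/32 = 1.28×10^-4 m⁴.
θ = (T/G)·Σ L_i/J_i = (8640/77.1×10⁹)·(3.07/2.10×10^-4 + 2.23/6.60×10^-5 + 1.40/1.28×10^-4) = 6.655×10^-3 rad.

6.65 mrad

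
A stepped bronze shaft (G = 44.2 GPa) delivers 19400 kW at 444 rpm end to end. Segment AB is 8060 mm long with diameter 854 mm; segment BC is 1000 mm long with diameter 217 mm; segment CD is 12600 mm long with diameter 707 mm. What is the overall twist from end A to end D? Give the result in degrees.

ω = 2π·444/60 = 46.50 rad/s, so T = P/ω = 19400×10³ / 46.50 = 417200 N·m.
J_AB = π(0.854)⁴/32 = 0.0522 m⁴; J_BC = π(0.217)⁴/32 = 2.18×10^-4 m⁴; J_CD = π(0.707)⁴/32 = 0.0245 m⁴.
θ = (T/G)·Σ L_i/J_i = (417200/44.2×10⁹)·(8.06/0.0522 + 1.00/2.18×10^-4 + 12.6/0.0245) = 0.04967 rad.

2.85°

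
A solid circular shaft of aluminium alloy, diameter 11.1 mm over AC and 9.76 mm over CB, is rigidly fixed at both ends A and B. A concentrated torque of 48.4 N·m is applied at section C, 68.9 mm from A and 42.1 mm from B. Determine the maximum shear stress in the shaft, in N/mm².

Compatibility: T_A·a/J_AC = T_B·b/J_CB with T_A + T_B = T₀.
J_AC = 1.49×10^-9 m⁴, J_CB = 8.91×10^-10 m⁴, so T_A = T₀·(J_AC/a)/((J_AC/a)+(J_CB/b)) = 24.47 N·m, T_B = 23.93 N·m.
τ in each portion: τ_AC = 9.11×10^7 Pa, τ_CB = 1.31×10^8 Pa; maximum is in CB.
τ_max = T_CB·r/J = 23.93·0.00488/8.91×10^-10 = 1.311×10^8 Pa.

131 N/mm²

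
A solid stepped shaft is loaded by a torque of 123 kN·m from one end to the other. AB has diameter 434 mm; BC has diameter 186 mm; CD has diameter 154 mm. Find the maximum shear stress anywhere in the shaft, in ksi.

24.9 ksi

Under the same torque, τ_max = 16T/(πd³) is largest where d is smallest — segment CD (d = 154 mm).
τ_max = 16·123000/(π·(0.154)³) = 1.715×10^8 Pa.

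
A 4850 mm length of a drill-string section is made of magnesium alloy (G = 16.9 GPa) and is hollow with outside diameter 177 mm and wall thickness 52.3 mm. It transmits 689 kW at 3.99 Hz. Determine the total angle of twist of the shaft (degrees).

ω = 2π·3.99 = 25.07 rad/s, so T = P/ω = 689×10³ / 25.07 = 27480 N·m.
J = π(d_o⁴ − d_i⁴)/32 = π(0.177⁴ − 0.0724⁴)/32 = 9.366×10^-5 m⁴.
θ = T·L/(G·J) = 27480 × 4.85 / (16.9×10⁹ × 9.366×10^-5) = 0.08421 rad.

4.82°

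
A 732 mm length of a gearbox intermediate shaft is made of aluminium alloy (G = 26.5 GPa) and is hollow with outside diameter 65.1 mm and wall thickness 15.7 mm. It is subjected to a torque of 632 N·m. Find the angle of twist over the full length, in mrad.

10.7 mrad

J = π(d_o⁴ − d_i⁴)/32 = π(0.0651⁴ − 0.0337⁴)/32 = 1.637×10^-6 m⁴.
θ = T·L/(G·J) = 632.0 × 0.732 / (26.5×10⁹ × 1.637×10^-6) = 0.01067 rad.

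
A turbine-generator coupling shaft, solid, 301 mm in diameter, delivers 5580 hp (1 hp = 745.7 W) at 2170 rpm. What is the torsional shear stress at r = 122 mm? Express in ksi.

ω = 2π·2170/60 = 227.2 rad/s, so T = P/ω = 5580×745.7 / 227.2 = 18310 N·m.
J = πd⁴/32 = π(0.301)⁴/32 = 8.059×10^-4 m⁴.
Shear stress varies linearly with radius: τ = T·r/J = 18310 × 0.122 / 8.059×10^-4 = 2.772×10^6 Pa.

0.402 ksi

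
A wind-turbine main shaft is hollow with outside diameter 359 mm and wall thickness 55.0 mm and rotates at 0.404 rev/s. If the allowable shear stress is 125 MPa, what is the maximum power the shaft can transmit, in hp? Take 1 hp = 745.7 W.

2970 hp

J = π(d_o⁴ − d_i⁴)/32 = π(0.359⁴ − 0.249⁴)/32 = 1.253×10^-3 m⁴.
T_max = τ_allow·J/r = 1.25×10^8 × 1.253×10^-3 / 0.179 = 872800 N·m.
ω = 2π·0.404 = 2.538 rad/s, so P_max = T_max·ω = 2.215×10^6 W.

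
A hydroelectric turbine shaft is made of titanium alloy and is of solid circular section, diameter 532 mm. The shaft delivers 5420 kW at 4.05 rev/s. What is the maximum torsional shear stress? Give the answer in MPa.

ω = 2π·4.05 = 25.45 rad/s, so T = P/ω = 5420×10³ / 25.45 = 213000 N·m.
J = πd⁴/32 = π(0.532)⁴/32 = 7.864×10^-3 m⁴.
τ_max = T·r/J = 213000 × 0.266 / 7.864×10^-3 = 7.204×10^6 Pa.

7.20 MPa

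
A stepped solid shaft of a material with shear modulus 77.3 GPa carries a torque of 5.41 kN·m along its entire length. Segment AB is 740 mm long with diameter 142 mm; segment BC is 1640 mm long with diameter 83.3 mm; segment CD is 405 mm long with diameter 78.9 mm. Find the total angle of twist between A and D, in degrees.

1.89°

J_AB = π(0.142)⁴/32 = 3.99×10^-5 m⁴; J_BC = π(0.0833)⁴/32 = 4.73×10^-6 m⁴; J_CD = π(0.0789)⁴/32 = 3.80×10^-6 m⁴.
θ = (T/G)·Σ L_i/J_i = (5410/77.3×10⁹)·(0.740/3.99×10^-5 + 1.64/4.73×10^-6 + 0.405/3.80×10^-6) = 0.03303 rad.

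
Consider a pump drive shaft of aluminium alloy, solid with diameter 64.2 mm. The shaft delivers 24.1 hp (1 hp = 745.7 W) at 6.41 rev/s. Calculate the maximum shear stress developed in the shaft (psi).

1250 psi

ω = 2π·6.41 = 40.28 rad/s, so T = P/ω = 24.1×745.7 / 40.28 = 446.2 N·m.
J = πd⁴/32 = π(0.0642)⁴/32 = 1.668×10^-6 m⁴.
τ_max = T·r/J = 446.2 × 0.0321 / 1.668×10^-6 = 8.588×10^6 Pa.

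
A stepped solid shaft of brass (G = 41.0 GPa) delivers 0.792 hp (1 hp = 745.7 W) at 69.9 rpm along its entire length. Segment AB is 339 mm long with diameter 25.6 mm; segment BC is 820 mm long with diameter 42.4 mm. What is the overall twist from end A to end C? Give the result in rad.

0.0209 rad

ω = 2π·69.9/60 = 7.320 rad/s, so T = P/ω = 0.792×745.7 / 7.320 = 80.68 N·m.
J_AB = π(0.0256)⁴/32 = 4.22×10^-8 m⁴; J_BC = π(0.0424)⁴/32 = 3.17×10^-7 m⁴.
θ = (T/G)·Σ L_i/J_i = (80.68/41.0×10⁹)·(0.339/4.22×10^-8 + 0.820/3.17×10^-7) = 0.02091 rad.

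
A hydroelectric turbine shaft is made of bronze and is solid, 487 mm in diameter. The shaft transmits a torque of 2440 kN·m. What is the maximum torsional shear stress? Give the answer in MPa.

J = πd⁴/32 = π(0.487)⁴/32 = 5.522×10^-3 m⁴.
τ_max = T·r/J = 2.440e6 × 0.243 / 5.522×10^-3 = 1.076×10^8 Pa.

108 MPa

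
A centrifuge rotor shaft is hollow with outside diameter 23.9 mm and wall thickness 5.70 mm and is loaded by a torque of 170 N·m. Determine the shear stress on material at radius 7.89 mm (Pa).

J = π(d_o⁴ − d_i⁴)/32 = π(0.0239⁴ − 0.0125⁴)/32 = 2.964×10^-8 m⁴.
Shear stress varies linearly with radius: τ = T·r/J = 170.0 × 0.00789 / 2.964×10^-8 = 4.526×10^7 Pa.

4.53e7 Pa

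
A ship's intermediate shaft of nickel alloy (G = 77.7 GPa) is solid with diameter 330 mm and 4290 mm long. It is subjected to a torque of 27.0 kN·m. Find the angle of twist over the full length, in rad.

0.00128 rad

J = πd⁴/32 = π(0.330)⁴/32 = 1.164×10^-3 m⁴.
θ = T·L/(G·J) = 27000 × 4.29 / (77.7×10⁹ × 1.164×10^-3) = 1.280×10^-3 rad.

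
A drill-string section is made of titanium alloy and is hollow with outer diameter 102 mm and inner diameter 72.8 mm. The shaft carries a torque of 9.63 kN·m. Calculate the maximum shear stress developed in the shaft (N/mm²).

62.4 N/mm²

J = π(d_o⁴ − d_i⁴)/32 = π(0.102⁴ − 0.0728⁴)/32 = 7.869×10^-6 m⁴.
τ_max = T·r/J = 9630 × 0.0510 / 7.869×10^-6 = 6.241×10^7 Pa.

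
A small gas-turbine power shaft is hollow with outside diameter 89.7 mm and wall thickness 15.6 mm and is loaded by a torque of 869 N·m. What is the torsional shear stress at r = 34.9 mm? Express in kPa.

J = π(d_o⁴ − d_i⁴)/32 = π(0.0897⁴ − 0.0585⁴)/32 = 5.206×10^-6 m⁴.
Shear stress varies linearly with radius: τ = T·r/J = 869.0 × 0.0349 / 5.206×10^-6 = 5.826×10^6 Pa.

5830 kPa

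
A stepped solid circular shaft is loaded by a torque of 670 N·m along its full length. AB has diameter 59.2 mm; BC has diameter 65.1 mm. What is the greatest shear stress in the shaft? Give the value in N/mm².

Under the same torque, τ_max = 16T/(πd³) is largest where d is smallest — segment AB (d = 59.2 mm).
τ_max = 16·670.0/(π·(0.0592)³) = 1.645×10^7 Pa.

16.4 N/mm²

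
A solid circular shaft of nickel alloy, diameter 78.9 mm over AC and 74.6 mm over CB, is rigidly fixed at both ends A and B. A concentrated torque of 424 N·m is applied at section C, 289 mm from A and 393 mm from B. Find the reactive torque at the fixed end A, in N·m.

267 N·m

Compatibility: T_A·a/J_AC = T_B·b/J_CB with T_A + T_B = T₀.
J_AC = 3.80×10^-6 m⁴, J_CB = 3.04×10^-6 m⁴, so T_A = T₀·(J_AC/a)/((J_AC/a)+(J_CB/b)) = 267.1 N·m, T_B = 156.9 N·m.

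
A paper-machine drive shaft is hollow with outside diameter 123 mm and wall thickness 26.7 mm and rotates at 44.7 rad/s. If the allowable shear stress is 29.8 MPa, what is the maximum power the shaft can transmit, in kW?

437 kW

J = π(d_o⁴ − d_i⁴)/32 = π(0.123⁴ − 0.0696⁴)/32 = 2.017×10^-5 m⁴.
T_max = τ_allow·J/r = 2.98×10^7 × 2.017×10^-5 / 0.0615 = 9772 N·m.
ω = 44.7 rad/s, so P_max = T_max·ω = 4.368×10^5 W.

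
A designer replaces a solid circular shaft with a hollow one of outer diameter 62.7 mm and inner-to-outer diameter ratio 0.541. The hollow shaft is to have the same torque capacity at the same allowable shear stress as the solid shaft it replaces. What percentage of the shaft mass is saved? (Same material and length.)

24.9 %

Equal τ_max and T ⇒ the solid shaft needs d_s³ = d_o³(1−k⁴), so d_s = 62.7·(1−0.541⁴)^(1/3) = 60.86 mm.
Area ratio A_h/A_s = d_o²(1−k²)/d_s² = (1−k²)/(1−k⁴)^(2/3) = 0.7508.
Mass saving = 1 − 0.7508 = 24.9 %.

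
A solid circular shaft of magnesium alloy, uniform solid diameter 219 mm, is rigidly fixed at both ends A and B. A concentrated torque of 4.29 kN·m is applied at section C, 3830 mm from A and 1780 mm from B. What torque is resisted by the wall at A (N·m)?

With uniform GJ and both ends fixed, compatibility θ_AC = θ_CB gives T_A·a = T_B·b, together with T_A + T_B = T₀.
T_A = T₀·b/(a+b) = 4290·1780/5610 = 1361 N·m; T_B = 2929 N·m.

1360 N·m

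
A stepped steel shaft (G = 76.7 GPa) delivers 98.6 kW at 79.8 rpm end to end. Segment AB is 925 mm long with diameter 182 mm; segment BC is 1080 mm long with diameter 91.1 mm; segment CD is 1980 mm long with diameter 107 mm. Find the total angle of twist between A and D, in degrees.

ω = 2π·79.8/60 = 8.357 rad/s, so T = P/ω = 98.6×10³ / 8.357 = 11800 N·m.
J_AB = π(0.182)⁴/32 = 1.08×10^-4 m⁴; J_BC = π(0.0911)⁴/32 = 6.76×10^-6 m⁴; J_CD = π(0.107)⁴/32 = 1.29×10^-5 m⁴.
θ = (T/G)·Σ L_i/J_i = (11800/76.7×10⁹)·(0.925/1.08×10^-4 + 1.08/6.76×10^-6 + 1.98/1.29×10^-5) = 0.04956 rad.

2.84°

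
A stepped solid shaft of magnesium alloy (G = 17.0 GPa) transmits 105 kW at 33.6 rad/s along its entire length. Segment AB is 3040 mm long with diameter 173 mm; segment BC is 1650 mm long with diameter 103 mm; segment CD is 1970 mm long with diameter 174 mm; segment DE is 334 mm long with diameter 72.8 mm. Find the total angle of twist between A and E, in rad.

ω = 33.6 rad/s, so T = P/ω = 105×10³ / 33.60 = 3125 N·m.
J_AB = π(0.173)⁴/32 = 8.79×10^-5 m⁴; J_BC = π(0.103)⁴/32 = 1.10×10^-5 m⁴; J_CD = π(0.174)⁴/32 = 9.00×10^-5 m⁴; J_DE = π(0.0728)⁴/32 = 2.76×10^-6 m⁴.
θ = (T/G)·Σ L_i/J_i = (3125/17.0×10⁹)·(3.04/8.79×10^-5 + 1.65/1.10×10^-5 + 1.97/9.00×10^-5 + 0.334/2.76×10^-6) = 0.06009 rad.

0.0601 rad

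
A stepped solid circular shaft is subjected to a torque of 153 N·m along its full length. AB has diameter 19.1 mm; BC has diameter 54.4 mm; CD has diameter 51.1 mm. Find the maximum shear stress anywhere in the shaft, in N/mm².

Under the same torque, τ_max = 16T/(πd³) is largest where d is smallest — segment AB (d = 19.1 mm).
τ_max = 16·153.0/(π·(0.0191)³) = 1.118×10^8 Pa.

112 N/mm²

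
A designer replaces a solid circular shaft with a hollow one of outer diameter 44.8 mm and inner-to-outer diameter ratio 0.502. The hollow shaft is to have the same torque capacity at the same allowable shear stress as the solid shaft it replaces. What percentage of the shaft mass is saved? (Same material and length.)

Equal τ_max and T ⇒ the solid shaft needs d_s³ = d_o³(1−k⁴), so d_s = 44.8·(1−0.502⁴)^(1/3) = 43.83 mm.
Area ratio A_h/A_s = d_o²(1−k²)/d_s² = (1−k²)/(1−k⁴)^(2/3) = 0.7814.
Mass saving = 1 − 0.7814 = 21.9 %.

21.9 %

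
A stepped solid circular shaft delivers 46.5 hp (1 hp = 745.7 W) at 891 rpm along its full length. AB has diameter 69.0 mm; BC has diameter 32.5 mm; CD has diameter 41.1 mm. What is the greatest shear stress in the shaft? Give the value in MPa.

ω = 2π·891/60 = 93.31 rad/s, so T = P/ω = 46.5×745.7 / 93.31 = 371.6 N·m.
Under the same torque, τ_max = 16T/(πd³) is largest where d is smallest — segment BC (d = 32.5 mm).
τ_max = 16·371.6/(π·(0.0325)³) = 5.514×10^7 Pa.

55.1 MPa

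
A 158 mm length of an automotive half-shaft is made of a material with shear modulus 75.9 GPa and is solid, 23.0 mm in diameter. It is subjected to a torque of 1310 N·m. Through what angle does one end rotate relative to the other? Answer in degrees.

J = πd⁴/32 = π(0.0230)⁴/32 = 2.747×10^-8 m⁴.
θ = T·L/(G·J) = 1310 × 0.158 / (75.9×10⁹ × 2.747×10^-8) = 0.09926 rad.

5.69°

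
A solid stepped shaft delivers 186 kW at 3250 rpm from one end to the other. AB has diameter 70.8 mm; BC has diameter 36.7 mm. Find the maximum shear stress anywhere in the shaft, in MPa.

ω = 2π·3250/60 = 340.3 rad/s, so T = P/ω = 186×10³ / 340.3 = 546.5 N·m.
Under the same torque, τ_max = 16T/(πd³) is largest where d is smallest — segment BC (d = 36.7 mm).
τ_max = 16·546.5/(π·(0.0367)³) = 5.631×10^7 Pa.

56.3 MPa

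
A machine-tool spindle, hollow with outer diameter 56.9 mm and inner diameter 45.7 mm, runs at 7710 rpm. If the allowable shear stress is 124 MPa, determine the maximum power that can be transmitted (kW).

2110 kW

J = π(d_o⁴ − d_i⁴)/32 = π(0.0569⁴ − 0.0457⁴)/32 = 6.009×10^-7 m⁴.
T_max = τ_allow·J/r = 1.24×10^8 × 6.009×10^-7 / 0.0284 = 2619 N·m.
ω = 2π·7710/60 = 807.4 rad/s, so P_max = T_max·ω = 2.114×10^6 W.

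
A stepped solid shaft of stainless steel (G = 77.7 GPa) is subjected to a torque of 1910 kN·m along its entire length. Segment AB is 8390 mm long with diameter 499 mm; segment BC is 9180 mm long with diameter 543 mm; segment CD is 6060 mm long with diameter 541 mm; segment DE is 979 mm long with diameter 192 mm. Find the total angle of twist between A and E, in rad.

J_AB = π(0.499)⁴/32 = 6.09×10^-3 m⁴; J_BC = π(0.543)⁴/32 = 8.53×10^-3 m⁴; J_CD = π(0.541)⁴/32 = 8.41×10^-3 m⁴; J_DE = π(0.192)⁴/32 = 1.33×10^-4 m⁴.
θ = (T/G)·Σ L_i/J_i = (1.910e6/77.7×10⁹)·(8.39/6.09×10^-3 + 9.18/8.53×10^-3 + 6.06/8.41×10^-3 + 0.979/1.33×10^-4) = 0.2584 rad.

0.258 rad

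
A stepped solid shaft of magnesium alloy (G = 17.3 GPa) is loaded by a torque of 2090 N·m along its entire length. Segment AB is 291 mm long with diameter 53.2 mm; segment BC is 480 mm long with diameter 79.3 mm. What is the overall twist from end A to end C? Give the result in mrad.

J_AB = π(0.0532)⁴/32 = 7.86×10^-7 m⁴; J_BC = π(0.0793)⁴/32 = 3.88×10^-6 m⁴.
θ = (T/G)·Σ L_i/J_i = (2090/17.3×10⁹)·(0.291/7.86×10^-7 + 0.480/3.88×10^-6) = 0.05964 rad.

59.6 mrad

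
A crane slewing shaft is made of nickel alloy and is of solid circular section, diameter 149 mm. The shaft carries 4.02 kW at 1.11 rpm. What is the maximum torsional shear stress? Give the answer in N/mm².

53.2 N/mm²

ω = 2π·1.11/60 = 0.1162 rad/s, so T = P/ω = 4.02×10³ / 0.1162 = 34580 N·m.
J = πd⁴/32 = π(0.149)⁴/32 = 4.839×10^-5 m⁴.
τ_max = T·r/J = 34580 × 0.0745 / 4.839×10^-5 = 5.325×10^7 Pa.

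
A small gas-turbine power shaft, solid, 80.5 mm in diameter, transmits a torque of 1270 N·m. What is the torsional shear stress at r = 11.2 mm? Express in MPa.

3.45 MPa

J = πd⁴/32 = π(0.0805)⁴/32 = 4.123×10^-6 m⁴.
Shear stress varies linearly with radius: τ = T·r/J = 1270 × 0.0112 / 4.123×10^-6 = 3.450×10^6 Pa.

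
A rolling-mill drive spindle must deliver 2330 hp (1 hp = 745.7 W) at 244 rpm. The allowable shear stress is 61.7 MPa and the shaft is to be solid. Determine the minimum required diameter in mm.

178 mm

ω = 2π·244/60 = 25.55 rad/s, so T = P/ω = 2330×745.7 / 25.55 = 68000 N·m.
For a solid shaft τ_max = 16T/(πd³), so d = (16T/(π τ_allow))^(1/3) = (16·68000/(π·6.17×10^7))^(1/3) = 0.1777 m.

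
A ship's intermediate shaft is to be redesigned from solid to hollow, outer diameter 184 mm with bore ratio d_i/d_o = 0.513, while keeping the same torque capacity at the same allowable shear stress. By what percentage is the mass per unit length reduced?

Equal τ_max and T ⇒ the solid shaft needs d_s³ = d_o³(1−k⁴), so d_s = 184·(1−0.513⁴)^(1/3) = 179.7 mm.
Area ratio A_h/A_s = d_o²(1−k²)/d_s² = (1−k²)/(1−k⁴)^(2/3) = 0.7729.
Mass saving = 1 − 0.7729 = 22.7 %.

22.7 %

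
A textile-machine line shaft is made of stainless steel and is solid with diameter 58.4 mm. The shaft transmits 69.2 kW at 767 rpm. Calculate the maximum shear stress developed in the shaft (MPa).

ω = 2π·767/60 = 80.32 rad/s, so T = P/ω = 69.2×10³ / 80.32 = 861.6 N·m.
J = πd⁴/32 = π(0.0584)⁴/32 = 1.142×10^-6 m⁴.
τ_max = T·r/J = 861.6 × 0.0292 / 1.142×10^-6 = 2.203×10^7 Pa.

22.0 MPa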